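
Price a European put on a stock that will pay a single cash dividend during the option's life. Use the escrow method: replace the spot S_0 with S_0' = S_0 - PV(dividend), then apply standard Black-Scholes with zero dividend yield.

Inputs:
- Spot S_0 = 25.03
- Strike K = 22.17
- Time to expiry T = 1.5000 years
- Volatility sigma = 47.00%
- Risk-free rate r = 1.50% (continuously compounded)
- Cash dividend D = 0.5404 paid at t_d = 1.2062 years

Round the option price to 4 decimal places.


Answer: Price = 3.9328

Derivation:
PV(D) = D * exp(-r * t_d) = 0.5404 * 0.98206970 = 0.53071046
S_0' = S_0 - PV(D) = 25.0300 - 0.53071046 = 24.49928954
d1 = (ln(S_0'/K) + (r + sigma^2/2)*T) / (sigma*sqrt(T)) = 0.50045872
d2 = d1 - sigma*sqrt(T) = -0.07517137
exp(-rT) = 0.97775124
N(-d1) = 0.30837606; N(-d2) = 0.52996082
P = K * exp(-rT) * N(-d2) - S_0' * N(-d1) = 22.1700 * 0.97775124 * 0.52996082 - 24.49928954 * 0.30837606 = 3.9328


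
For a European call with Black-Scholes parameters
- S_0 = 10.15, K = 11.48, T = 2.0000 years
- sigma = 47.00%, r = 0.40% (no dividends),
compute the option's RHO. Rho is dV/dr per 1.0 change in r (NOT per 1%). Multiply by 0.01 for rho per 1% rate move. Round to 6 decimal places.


Answer: Rho = 6.983090

Derivation:
d1 = 0.1591250753; d2 = -0.5055552990
phi(d1) = 0.3939233515; exp(-qT) = 1.0000000000; exp(-rT) = 0.9920319148
N(d2) = 0.3065844344
Rho = K*T*exp(-rT)*N(d2) = 11.4800 * 2.0000 * 0.9920319148 * 0.3065844344 = 6.983090


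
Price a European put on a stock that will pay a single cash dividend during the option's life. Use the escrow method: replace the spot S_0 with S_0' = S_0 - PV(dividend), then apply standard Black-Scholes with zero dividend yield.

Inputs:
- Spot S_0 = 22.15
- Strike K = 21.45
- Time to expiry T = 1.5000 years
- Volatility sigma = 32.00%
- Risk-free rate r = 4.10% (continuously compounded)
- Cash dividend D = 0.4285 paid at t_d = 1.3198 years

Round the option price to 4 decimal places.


PV(D) = D * exp(-r * t_d) = 0.4285 * 0.94732619 = 0.40592927
S_0' = S_0 - PV(D) = 22.1500 - 0.40592927 = 21.74407073
d1 = (ln(S_0'/K) + (r + sigma^2/2)*T) / (sigma*sqrt(T)) = 0.38762273
d2 = d1 - sigma*sqrt(T) = -0.00429563
exp(-rT) = 0.94035295
N(-d1) = 0.34914762; N(-d2) = 0.50171370
P = K * exp(-rT) * N(-d2) - S_0' * N(-d1) = 21.4500 * 0.94035295 * 0.50171370 - 21.74407073 * 0.34914762 = 2.5280

Answer: Price = 2.5280


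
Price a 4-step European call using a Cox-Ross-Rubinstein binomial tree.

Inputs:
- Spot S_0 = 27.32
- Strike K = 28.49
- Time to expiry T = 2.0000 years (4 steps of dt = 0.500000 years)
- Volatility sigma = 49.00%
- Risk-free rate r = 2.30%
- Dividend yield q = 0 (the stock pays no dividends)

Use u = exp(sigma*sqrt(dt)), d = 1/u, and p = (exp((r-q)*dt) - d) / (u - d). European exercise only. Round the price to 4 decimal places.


Answer: Price = V(0,0) = 7.1909

Derivation:
dt = T/N = 0.500000
u = exp(sigma*sqrt(dt)) = 1.414084; d = 1/u = 0.707171
p = (exp((r-q)*dt) - d) / (u - d) = 0.430598
Discount per step: exp(-r*dt) = 0.988566
Stock lattice S(k, i) with i counting down-moves:
  k=0: S(0,0) = 27.3200
  k=1: S(1,0) = 38.6328; S(1,1) = 19.3199
  k=2: S(2,0) = 54.6300; S(2,1) = 27.3200; S(2,2) = 13.6625
  k=3: S(3,0) = 77.2515; S(3,1) = 38.6328; S(3,2) = 19.3199; S(3,3) = 9.6617
  k=4: S(4,0) = 109.2401; S(4,1) = 54.6300; S(4,2) = 27.3200; S(4,3) = 13.6625; S(4,4) = 6.8325
Terminal payoffs V(N, i) = max(S_T - K, 0):
  V(4,0) = 80.750112; V(4,1) = 26.140027; V(4,2) = 0.000000; V(4,3) = 0.000000; V(4,4) = 0.000000
Backward induction: V(k, i) = exp(-r*dt) * [p * V(k+1, i) + (1-p) * V(k+1, i+1)].
  V(3,0) = exp(-r*dt) * [p*80.750112 + (1-p)*26.140027] = 49.087233
  V(3,1) = exp(-r*dt) * [p*26.140027 + (1-p)*0.000000] = 11.127130
  V(3,2) = exp(-r*dt) * [p*0.000000 + (1-p)*0.000000] = 0.000000
  V(3,3) = exp(-r*dt) * [p*0.000000 + (1-p)*0.000000] = 0.000000
  V(2,0) = exp(-r*dt) * [p*49.087233 + (1-p)*11.127130] = 27.158530
  V(2,1) = exp(-r*dt) * [p*11.127130 + (1-p)*0.000000] = 4.736530
  V(2,2) = exp(-r*dt) * [p*0.000000 + (1-p)*0.000000] = 0.000000
  V(1,0) = exp(-r*dt) * [p*27.158530 + (1-p)*4.736530] = 14.226835
  V(1,1) = exp(-r*dt) * [p*4.736530 + (1-p)*0.000000] = 2.016218
  V(0,0) = exp(-r*dt) * [p*14.226835 + (1-p)*2.016218] = 7.190906


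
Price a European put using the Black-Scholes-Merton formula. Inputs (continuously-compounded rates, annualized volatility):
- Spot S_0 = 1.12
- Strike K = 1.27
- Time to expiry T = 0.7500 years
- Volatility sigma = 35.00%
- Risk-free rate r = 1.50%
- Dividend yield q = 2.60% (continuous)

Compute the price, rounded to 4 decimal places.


Answer: Price = 0.2340

Derivation:
d1 = (ln(S/K) + (r - q + 0.5*sigma^2) * T) / (sigma * sqrt(T)) = -0.29032707
d2 = d1 - sigma * sqrt(T) = -0.59343596
exp(-rT) = 0.98881304; exp(-qT) = 0.98068890
P = K * exp(-rT) * N(-d2) - S_0 * exp(-qT) * N(-d1)
N(-d1) = 0.61421698; N(-d2) = 0.72355528
P = 1.2700 * 0.98881304 * 0.72355528 - 1.1200 * 0.98068890 * 0.61421698 = 0.2340


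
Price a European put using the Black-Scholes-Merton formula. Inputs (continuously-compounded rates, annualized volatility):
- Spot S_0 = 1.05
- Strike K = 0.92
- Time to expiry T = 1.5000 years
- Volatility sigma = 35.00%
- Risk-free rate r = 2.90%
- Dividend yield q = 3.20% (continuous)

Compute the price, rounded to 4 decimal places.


Answer: Price = 0.1066

Derivation:
d1 = (ln(S/K) + (r - q + 0.5*sigma^2) * T) / (sigma * sqrt(T)) = 0.51216911
d2 = d1 - sigma * sqrt(T) = 0.08350841
exp(-rT) = 0.95743255; exp(-qT) = 0.95313379
P = K * exp(-rT) * N(-d2) - S_0 * exp(-qT) * N(-d1)
N(-d1) = 0.30426633; N(-d2) = 0.46672365
P = 0.9200 * 0.95743255 * 0.46672365 - 1.0500 * 0.95313379 * 0.30426633 = 0.1066


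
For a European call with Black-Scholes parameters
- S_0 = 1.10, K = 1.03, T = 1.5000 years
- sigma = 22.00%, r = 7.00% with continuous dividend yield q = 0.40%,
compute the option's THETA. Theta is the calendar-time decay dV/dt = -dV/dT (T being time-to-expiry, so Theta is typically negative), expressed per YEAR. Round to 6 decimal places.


Answer: Theta = -0.070631

Derivation:
d1 = 0.7461716471; d2 = 0.4767277754
phi(d1) = 0.3020011068; exp(-qT) = 0.9940179641; exp(-rT) = 0.9003245226
Theta = -S*exp(-qT)*phi(d1)*sigma/(2*sqrt(T)) - r*K*exp(-rT)*N(d2) + q*S*exp(-qT)*N(d1)
N(d1) = 0.7722181334; N(d2) = 0.6832220092; sqrt(T) = 1.2247448714
Term 1 = -1.1000 * 0.9940179641 * 0.3020011068 * 0.2200 / (2 * 1.2247448714) = -0.0296580442
Term 2 = -0.0700 * 1.0300 * 0.9003245226 * 0.6832220092 = -0.0443502623
Term 3 = 0.0040 * 1.1000 * 0.9940179641 * 0.7722181334 = 0.0033774343
Theta = -0.0296580442 + (-0.0443502623) + (0.0033774343) = -0.070631


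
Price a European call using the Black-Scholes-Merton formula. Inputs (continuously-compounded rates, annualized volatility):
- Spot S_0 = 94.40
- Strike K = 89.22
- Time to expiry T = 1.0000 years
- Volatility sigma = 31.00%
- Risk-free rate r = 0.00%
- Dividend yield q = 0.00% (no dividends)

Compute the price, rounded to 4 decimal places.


Answer: Price = 14.0844

Derivation:
d1 = (ln(S/K) + (r - q + 0.5*sigma^2) * T) / (sigma * sqrt(T)) = 0.33705111
d2 = d1 - sigma * sqrt(T) = 0.02705111
exp(-rT) = 1.00000000; exp(-qT) = 1.00000000
C = S_0 * exp(-qT) * N(d1) - K * exp(-rT) * N(d2)
N(d1) = 0.63196081; N(d2) = 0.51079051
C = 94.4000 * 1.00000000 * 0.63196081 - 89.2200 * 1.00000000 * 0.51079051 = 14.0844


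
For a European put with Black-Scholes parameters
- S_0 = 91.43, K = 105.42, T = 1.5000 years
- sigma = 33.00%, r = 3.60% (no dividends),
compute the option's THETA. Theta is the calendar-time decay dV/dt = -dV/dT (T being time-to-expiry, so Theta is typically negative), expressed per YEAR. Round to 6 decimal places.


d1 = -0.0165865571; d2 = -0.4207523647
phi(d1) = 0.3988874069; exp(-qT) = 1.0000000000; exp(-rT) = 0.9474321065
Theta = -S*exp(-qT)*phi(d1)*sigma/(2*sqrt(T)) + r*K*exp(-rT)*N(-d2) - q*S*exp(-qT)*N(-d1)
N(-d1) = 0.5066167755; N(-d2) = 0.6630320404; sqrt(T) = 1.2247448714
Term 1 = -91.4300 * 1.0000000000 * 0.3988874069 * 0.3300 / (2 * 1.2247448714) = -4.9133461316
Term 2 = 0.0360 * 105.4200 * 0.9474321065 * 0.6630320404 = 2.3840102944
Term 3 = 0 (no dividend yield, q = 0)
Theta = -4.9133461316 + (2.3840102944) + (0.0000000000) = -2.529336

Answer: Theta = -2.529336


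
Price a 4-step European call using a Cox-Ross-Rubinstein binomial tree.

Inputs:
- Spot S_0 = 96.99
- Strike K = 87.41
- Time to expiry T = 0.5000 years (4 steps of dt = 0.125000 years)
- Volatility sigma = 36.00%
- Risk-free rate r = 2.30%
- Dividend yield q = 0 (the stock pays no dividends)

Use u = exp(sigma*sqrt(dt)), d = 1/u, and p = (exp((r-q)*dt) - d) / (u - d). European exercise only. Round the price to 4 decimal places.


Answer: Price = V(0,0) = 15.9587

Derivation:
dt = T/N = 0.125000
u = exp(sigma*sqrt(dt)) = 1.135734; d = 1/u = 0.880488
p = (exp((r-q)*dt) - d) / (u - d) = 0.479503
Discount per step: exp(-r*dt) = 0.997129
Stock lattice S(k, i) with i counting down-moves:
  k=0: S(0,0) = 96.9900
  k=1: S(1,0) = 110.1548; S(1,1) = 85.3985
  k=2: S(2,0) = 125.1066; S(2,1) = 96.9900; S(2,2) = 75.1923
  k=3: S(3,0) = 142.0879; S(3,1) = 110.1548; S(3,2) = 85.3985; S(3,3) = 66.2059
  k=4: S(4,0) = 161.3740; S(4,1) = 125.1066; S(4,2) = 96.9900; S(4,3) = 75.1923; S(4,4) = 58.2935
Terminal payoffs V(N, i) = max(S_T - K, 0):
  V(4,0) = 73.964018; V(4,1) = 37.696618; V(4,2) = 9.580000; V(4,3) = 0.000000; V(4,4) = 0.000000
Backward induction: V(k, i) = exp(-r*dt) * [p * V(k+1, i) + (1-p) * V(k+1, i+1)].
  V(3,0) = exp(-r*dt) * [p*73.964018 + (1-p)*37.696618] = 54.928795
  V(3,1) = exp(-r*dt) * [p*37.696618 + (1-p)*9.580000] = 22.995793
  V(3,2) = exp(-r*dt) * [p*9.580000 + (1-p)*0.000000] = 4.580450
  V(3,3) = exp(-r*dt) * [p*0.000000 + (1-p)*0.000000] = 0.000000
  V(2,0) = exp(-r*dt) * [p*54.928795 + (1-p)*22.995793] = 38.197784
  V(2,1) = exp(-r*dt) * [p*22.995793 + (1-p)*4.580450] = 13.372160
  V(2,2) = exp(-r*dt) * [p*4.580450 + (1-p)*0.000000] = 2.190034
  V(1,0) = exp(-r*dt) * [p*38.197784 + (1-p)*13.372160] = 25.203555
  V(1,1) = exp(-r*dt) * [p*13.372160 + (1-p)*2.190034] = 7.530216
  V(0,0) = exp(-r*dt) * [p*25.203555 + (1-p)*7.530216] = 15.958686


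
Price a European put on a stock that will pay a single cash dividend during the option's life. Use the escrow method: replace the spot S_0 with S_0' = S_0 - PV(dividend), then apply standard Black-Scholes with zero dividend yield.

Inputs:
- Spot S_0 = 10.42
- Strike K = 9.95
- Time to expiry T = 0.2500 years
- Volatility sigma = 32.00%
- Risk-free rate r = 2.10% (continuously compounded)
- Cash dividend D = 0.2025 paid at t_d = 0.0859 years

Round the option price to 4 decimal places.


PV(D) = D * exp(-r * t_d) = 0.2025 * 0.99819773 = 0.20213504
S_0' = S_0 - PV(D) = 10.4200 - 0.20213504 = 10.21786496
d1 = (ln(S_0'/K) + (r + sigma^2/2)*T) / (sigma*sqrt(T)) = 0.27884440
d2 = d1 - sigma*sqrt(T) = 0.11884440
exp(-rT) = 0.99476376
N(-d1) = 0.39018212; N(-d2) = 0.45269932
P = K * exp(-rT) * N(-d2) - S_0' * N(-d1) = 9.9500 * 0.99476376 * 0.45269932 - 10.21786496 * 0.39018212 = 0.4939

Answer: Price = 0.4939


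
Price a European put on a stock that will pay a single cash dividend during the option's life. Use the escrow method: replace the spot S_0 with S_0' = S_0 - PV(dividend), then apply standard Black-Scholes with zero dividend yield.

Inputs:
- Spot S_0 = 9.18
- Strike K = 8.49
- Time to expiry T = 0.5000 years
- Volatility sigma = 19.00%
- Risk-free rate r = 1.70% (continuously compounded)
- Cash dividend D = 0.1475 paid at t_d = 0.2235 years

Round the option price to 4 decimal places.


PV(D) = D * exp(-r * t_d) = 0.1475 * 0.99620771 = 0.14694064
S_0' = S_0 - PV(D) = 9.1800 - 0.14694064 = 9.03305936
d1 = (ln(S_0'/K) + (r + sigma^2/2)*T) / (sigma*sqrt(T)) = 0.59193851
d2 = d1 - sigma*sqrt(T) = 0.45758822
exp(-rT) = 0.99153602
N(-d1) = 0.27694588; N(-d2) = 0.32362415
P = K * exp(-rT) * N(-d2) - S_0' * N(-d1) = 8.4900 * 0.99153602 * 0.32362415 - 9.03305936 * 0.27694588 = 0.2226

Answer: Price = 0.2226


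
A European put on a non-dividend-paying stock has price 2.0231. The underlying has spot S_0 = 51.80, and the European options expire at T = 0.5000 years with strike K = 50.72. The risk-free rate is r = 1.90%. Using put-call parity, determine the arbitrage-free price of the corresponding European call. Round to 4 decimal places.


Answer: Call price = 3.5827

Derivation:
Put-call parity: C - P = S_0 * exp(-qT) - K * exp(-rT).
S_0 * exp(-qT) = 51.8000 * 1.00000000 = 51.80000000
K * exp(-rT) = 50.7200 * 0.99054498 = 50.24044151
C = P + S*exp(-qT) - K*exp(-rT)
C = 2.0231 + 51.80000000 - 50.24044151 = 3.5827


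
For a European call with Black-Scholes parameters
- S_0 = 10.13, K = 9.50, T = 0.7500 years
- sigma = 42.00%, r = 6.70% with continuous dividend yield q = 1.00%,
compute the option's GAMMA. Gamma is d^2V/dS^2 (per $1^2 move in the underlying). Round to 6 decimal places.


d1 = 0.4759277513; d2 = 0.1121970817
phi(d1) = 0.3562252066; exp(-qT) = 0.9925280548; exp(-rT) = 0.9509916469
Gamma = exp(-qT) * phi(d1) / (S * sigma * sqrt(T)) = 0.9925280548 * 0.3562252066 / (10.1300 * 0.4200 * 0.8660254038) = 0.095957

Answer: Gamma = 0.095957


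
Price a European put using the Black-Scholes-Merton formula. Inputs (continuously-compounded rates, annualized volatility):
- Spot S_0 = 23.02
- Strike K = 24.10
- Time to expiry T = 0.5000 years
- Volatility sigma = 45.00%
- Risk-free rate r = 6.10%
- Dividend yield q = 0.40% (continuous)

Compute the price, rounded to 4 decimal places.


Answer: Price = 3.1349

Derivation:
d1 = (ln(S/K) + (r - q + 0.5*sigma^2) * T) / (sigma * sqrt(T)) = 0.10457815
d2 = d1 - sigma * sqrt(T) = -0.21361990
exp(-rT) = 0.96996043; exp(-qT) = 0.99800200
P = K * exp(-rT) * N(-d2) - S_0 * exp(-qT) * N(-d1)
N(-d1) = 0.45835528; N(-d2) = 0.58457826
P = 24.1000 * 0.96996043 * 0.58457826 - 23.0200 * 0.99800200 * 0.45835528 = 3.1349


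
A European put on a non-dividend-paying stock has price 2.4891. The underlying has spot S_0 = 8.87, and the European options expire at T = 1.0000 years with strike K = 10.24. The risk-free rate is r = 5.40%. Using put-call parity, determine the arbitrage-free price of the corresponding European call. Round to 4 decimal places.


Answer: Call price = 1.6574

Derivation:
Put-call parity: C - P = S_0 * exp(-qT) - K * exp(-rT).
S_0 * exp(-qT) = 8.8700 * 1.00000000 = 8.87000000
K * exp(-rT) = 10.2400 * 0.94743211 = 9.70170477
C = P + S*exp(-qT) - K*exp(-rT)
C = 2.4891 + 8.87000000 - 9.70170477 = 1.6574


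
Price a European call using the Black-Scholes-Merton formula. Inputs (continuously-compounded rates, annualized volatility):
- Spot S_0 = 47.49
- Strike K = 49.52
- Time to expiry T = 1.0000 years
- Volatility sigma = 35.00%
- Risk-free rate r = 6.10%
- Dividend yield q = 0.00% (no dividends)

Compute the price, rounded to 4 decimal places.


Answer: Price = 6.9947

Derivation:
d1 = (ln(S/K) + (r - q + 0.5*sigma^2) * T) / (sigma * sqrt(T)) = 0.22969295
d2 = d1 - sigma * sqrt(T) = -0.12030705
exp(-rT) = 0.94082324; exp(-qT) = 1.00000000
C = S_0 * exp(-qT) * N(d1) - K * exp(-rT) * N(d2)
N(d1) = 0.59083482; N(d2) = 0.45211996
C = 47.4900 * 1.00000000 * 0.59083482 - 49.5200 * 0.94082324 * 0.45211996 = 6.9947


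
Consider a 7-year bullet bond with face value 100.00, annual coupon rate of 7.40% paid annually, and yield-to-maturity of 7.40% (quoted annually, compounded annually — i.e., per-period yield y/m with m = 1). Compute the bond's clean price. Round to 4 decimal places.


Answer: Price = 100.0000

Derivation:
Coupon per period c = face * coupon_rate / m = 7.400000
Periods per year m = 1; per-period yield y/m = 0.074000
Number of cashflows N = 7
Cashflows (t years, CF_t, discount factor 1/(1+y/m)^(m*t), PV):
  t = 1.0000: CF_t = 7.400000, DF = 0.931099, PV = 6.890130
  t = 2.0000: CF_t = 7.400000, DF = 0.866945, PV = 6.415391
  t = 3.0000: CF_t = 7.400000, DF = 0.807211, PV = 5.973363
  t = 4.0000: CF_t = 7.400000, DF = 0.751593, PV = 5.561790
  t = 5.0000: CF_t = 7.400000, DF = 0.699808, PV = 5.178576
  t = 6.0000: CF_t = 7.400000, DF = 0.651590, PV = 4.821765
  t = 7.0000: CF_t = 107.400000, DF = 0.606694, PV = 65.158985
Price P = sum_t PV_t = 100.000000


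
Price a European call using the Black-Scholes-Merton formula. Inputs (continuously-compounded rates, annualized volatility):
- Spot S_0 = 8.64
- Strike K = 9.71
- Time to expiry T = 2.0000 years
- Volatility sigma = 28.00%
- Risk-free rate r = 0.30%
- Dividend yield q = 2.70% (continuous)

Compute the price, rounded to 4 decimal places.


Answer: Price = 0.7843

Derivation:
d1 = (ln(S/K) + (r - q + 0.5*sigma^2) * T) / (sigma * sqrt(T)) = -0.21807602
d2 = d1 - sigma * sqrt(T) = -0.61405582
exp(-rT) = 0.99401796; exp(-qT) = 0.94743211
C = S_0 * exp(-qT) * N(d1) - K * exp(-rT) * N(d2)
N(d1) = 0.41368494; N(d2) = 0.26958922
C = 8.6400 * 0.94743211 * 0.41368494 - 9.7100 * 0.99401796 * 0.26958922 = 0.7843


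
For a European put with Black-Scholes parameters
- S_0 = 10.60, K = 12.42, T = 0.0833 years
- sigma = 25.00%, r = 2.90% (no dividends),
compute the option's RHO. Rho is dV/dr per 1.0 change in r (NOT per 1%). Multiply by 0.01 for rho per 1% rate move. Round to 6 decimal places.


Answer: Rho = -1.017690

Derivation:
d1 = -2.1264865346; d2 = -2.1986408830
phi(d1) = 0.0415893554; exp(-qT) = 1.0000000000; exp(-rT) = 0.9975872155
N(-d2) = 0.9860482662
Rho = -K*T*exp(-rT)*N(-d2) = -12.4200 * 0.0833 * 0.9975872155 * 0.9860482662 = -1.017690


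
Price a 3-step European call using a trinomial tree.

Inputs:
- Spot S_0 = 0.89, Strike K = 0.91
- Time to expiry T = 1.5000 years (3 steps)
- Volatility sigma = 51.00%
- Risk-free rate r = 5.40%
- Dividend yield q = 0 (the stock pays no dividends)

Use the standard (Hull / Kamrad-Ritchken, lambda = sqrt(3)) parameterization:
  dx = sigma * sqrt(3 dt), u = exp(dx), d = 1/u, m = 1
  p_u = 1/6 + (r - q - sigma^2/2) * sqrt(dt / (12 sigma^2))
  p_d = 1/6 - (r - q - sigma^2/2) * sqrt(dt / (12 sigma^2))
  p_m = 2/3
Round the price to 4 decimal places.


Answer: Price = V(0,0) = 0.2201

Derivation:
dt = T/N = 0.500000; dx = sigma*sqrt(3*dt) = 0.624620
u = exp(dx) = 1.867536; d = 1/u = 0.535465
p_u = 0.136228, p_m = 0.666667, p_d = 0.197105
Discount per step: exp(-r*dt) = 0.973361
Stock lattice S(k, j) with j the centered position index:
  k=0: S(0,+0) = 0.8900
  k=1: S(1,-1) = 0.4766; S(1,+0) = 0.8900; S(1,+1) = 1.6621
  k=2: S(2,-2) = 0.2552; S(2,-1) = 0.4766; S(2,+0) = 0.8900; S(2,+1) = 1.6621; S(2,+2) = 3.1040
  k=3: S(3,-3) = 0.1366; S(3,-2) = 0.2552; S(3,-1) = 0.4766; S(3,+0) = 0.8900; S(3,+1) = 1.6621; S(3,+2) = 3.1040; S(3,+3) = 5.7969
Terminal payoffs V(N, j) = max(S_T - K, 0):
  V(3,-3) = 0.000000; V(3,-2) = 0.000000; V(3,-1) = 0.000000; V(3,+0) = 0.000000; V(3,+1) = 0.752107; V(3,+2) = 2.194045; V(3,+3) = 4.886915
Backward induction: V(k, j) = exp(-r*dt) * [p_u * V(k+1, j+1) + p_m * V(k+1, j) + p_d * V(k+1, j-1)]
  V(2,-2) = exp(-r*dt) * [p_u*0.000000 + p_m*0.000000 + p_d*0.000000] = 0.000000
  V(2,-1) = exp(-r*dt) * [p_u*0.000000 + p_m*0.000000 + p_d*0.000000] = 0.000000
  V(2,+0) = exp(-r*dt) * [p_u*0.752107 + p_m*0.000000 + p_d*0.000000] = 0.099729
  V(2,+1) = exp(-r*dt) * [p_u*2.194045 + p_m*0.752107 + p_d*0.000000] = 0.778976
  V(2,+2) = exp(-r*dt) * [p_u*4.886915 + p_m*2.194045 + p_d*0.752107] = 2.216028
  V(1,-1) = exp(-r*dt) * [p_u*0.099729 + p_m*0.000000 + p_d*0.000000] = 0.013224
  V(1,+0) = exp(-r*dt) * [p_u*0.778976 + p_m*0.099729 + p_d*0.000000] = 0.168006
  V(1,+1) = exp(-r*dt) * [p_u*2.216028 + p_m*0.778976 + p_d*0.099729] = 0.818461
  V(0,+0) = exp(-r*dt) * [p_u*0.818461 + p_m*0.168006 + p_d*0.013224] = 0.220085


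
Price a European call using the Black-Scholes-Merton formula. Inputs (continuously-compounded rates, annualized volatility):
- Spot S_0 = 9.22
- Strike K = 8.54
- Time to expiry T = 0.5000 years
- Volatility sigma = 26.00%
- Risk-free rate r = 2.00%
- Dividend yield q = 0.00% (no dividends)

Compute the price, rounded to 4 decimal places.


Answer: Price = 1.1000

Derivation:
d1 = (ln(S/K) + (r - q + 0.5*sigma^2) * T) / (sigma * sqrt(T)) = 0.56304210
d2 = d1 - sigma * sqrt(T) = 0.37919433
exp(-rT) = 0.99004983; exp(-qT) = 1.00000000
C = S_0 * exp(-qT) * N(d1) - K * exp(-rT) * N(d2)
N(d1) = 0.71329689; N(d2) = 0.64772822
C = 9.2200 * 1.00000000 * 0.71329689 - 8.5400 * 0.99004983 * 0.64772822 = 1.1000


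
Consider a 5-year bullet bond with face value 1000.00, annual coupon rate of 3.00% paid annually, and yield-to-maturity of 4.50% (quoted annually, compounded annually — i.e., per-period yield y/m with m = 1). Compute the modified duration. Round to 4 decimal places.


Coupon per period c = face * coupon_rate / m = 30.000000
Periods per year m = 1; per-period yield y/m = 0.045000
Number of cashflows N = 5
Cashflows (t years, CF_t, discount factor 1/(1+y/m)^(m*t), PV):
  t = 1.0000: CF_t = 30.000000, DF = 0.956938, PV = 28.708134
  t = 2.0000: CF_t = 30.000000, DF = 0.915730, PV = 27.471899
  t = 3.0000: CF_t = 30.000000, DF = 0.876297, PV = 26.288898
  t = 4.0000: CF_t = 30.000000, DF = 0.838561, PV = 25.156840
  t = 5.0000: CF_t = 1030.000000, DF = 0.802451, PV = 826.524578
Price P = sum_t PV_t = 934.150349
First compute Macaulay numerator sum_t t * PV_t:
  t * PV_t at t = 1.0000: 28.708134
  t * PV_t at t = 2.0000: 54.943797
  t * PV_t at t = 3.0000: 78.866694
  t * PV_t at t = 4.0000: 100.627361
  t * PV_t at t = 5.0000: 4132.622889
Macaulay duration D = 4395.768876 / 934.150349 = 4.705633
Modified duration = D / (1 + y/m) = 4.705633 / (1 + 0.045000) = 4.502998

Answer: Modified duration = 4.5030


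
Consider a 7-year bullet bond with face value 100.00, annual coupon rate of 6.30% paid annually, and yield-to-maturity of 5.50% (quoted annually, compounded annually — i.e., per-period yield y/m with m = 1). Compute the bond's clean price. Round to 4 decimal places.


Coupon per period c = face * coupon_rate / m = 6.300000
Periods per year m = 1; per-period yield y/m = 0.055000
Number of cashflows N = 7
Cashflows (t years, CF_t, discount factor 1/(1+y/m)^(m*t), PV):
  t = 1.0000: CF_t = 6.300000, DF = 0.947867, PV = 5.971564
  t = 2.0000: CF_t = 6.300000, DF = 0.898452, PV = 5.660250
  t = 3.0000: CF_t = 6.300000, DF = 0.851614, PV = 5.365166
  t = 4.0000: CF_t = 6.300000, DF = 0.807217, PV = 5.085465
  t = 5.0000: CF_t = 6.300000, DF = 0.765134, PV = 4.820346
  t = 6.0000: CF_t = 6.300000, DF = 0.725246, PV = 4.569049
  t = 7.0000: CF_t = 106.300000, DF = 0.687437, PV = 73.074533
Price P = sum_t PV_t = 104.546374

Answer: Price = 104.5464


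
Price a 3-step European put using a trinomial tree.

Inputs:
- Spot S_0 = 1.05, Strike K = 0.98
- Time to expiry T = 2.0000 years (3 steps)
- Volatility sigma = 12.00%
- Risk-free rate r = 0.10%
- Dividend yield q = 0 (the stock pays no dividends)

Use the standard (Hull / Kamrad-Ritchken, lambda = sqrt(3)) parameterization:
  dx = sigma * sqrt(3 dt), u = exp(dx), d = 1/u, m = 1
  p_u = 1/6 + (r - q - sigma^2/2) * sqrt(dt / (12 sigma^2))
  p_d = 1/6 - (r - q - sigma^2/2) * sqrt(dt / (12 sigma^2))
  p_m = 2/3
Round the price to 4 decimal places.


dt = T/N = 0.666667; dx = sigma*sqrt(3*dt) = 0.169706
u = exp(dx) = 1.184956; d = 1/u = 0.843913
p_u = 0.154489, p_m = 0.666667, p_d = 0.178845
Discount per step: exp(-r*dt) = 0.999334
Stock lattice S(k, j) with j the centered position index:
  k=0: S(0,+0) = 1.0500
  k=1: S(1,-1) = 0.8861; S(1,+0) = 1.0500; S(1,+1) = 1.2442
  k=2: S(2,-2) = 0.7478; S(2,-1) = 0.8861; S(2,+0) = 1.0500; S(2,+1) = 1.2442; S(2,+2) = 1.4743
  k=3: S(3,-3) = 0.6311; S(3,-2) = 0.7478; S(3,-1) = 0.8861; S(3,+0) = 1.0500; S(3,+1) = 1.2442; S(3,+2) = 1.4743; S(3,+3) = 1.7470
Terminal payoffs V(N, j) = max(K - S_T, 0):
  V(3,-3) = 0.348923; V(3,-2) = 0.232201; V(3,-1) = 0.093891; V(3,+0) = 0.000000; V(3,+1) = 0.000000; V(3,+2) = 0.000000; V(3,+3) = 0.000000
Backward induction: V(k, j) = exp(-r*dt) * [p_u * V(k+1, j+1) + p_m * V(k+1, j) + p_d * V(k+1, j-1)]
  V(2,-2) = exp(-r*dt) * [p_u*0.093891 + p_m*0.232201 + p_d*0.348923] = 0.231554
  V(2,-1) = exp(-r*dt) * [p_u*0.000000 + p_m*0.093891 + p_d*0.232201] = 0.104053
  V(2,+0) = exp(-r*dt) * [p_u*0.000000 + p_m*0.000000 + p_d*0.093891] = 0.016781
  V(2,+1) = exp(-r*dt) * [p_u*0.000000 + p_m*0.000000 + p_d*0.000000] = 0.000000
  V(2,+2) = exp(-r*dt) * [p_u*0.000000 + p_m*0.000000 + p_d*0.000000] = 0.000000
  V(1,-1) = exp(-r*dt) * [p_u*0.016781 + p_m*0.104053 + p_d*0.231554] = 0.113298
  V(1,+0) = exp(-r*dt) * [p_u*0.000000 + p_m*0.016781 + p_d*0.104053] = 0.029777
  V(1,+1) = exp(-r*dt) * [p_u*0.000000 + p_m*0.000000 + p_d*0.016781] = 0.002999
  V(0,+0) = exp(-r*dt) * [p_u*0.002999 + p_m*0.029777 + p_d*0.113298] = 0.040550

Answer: Price = V(0,0) = 0.0405


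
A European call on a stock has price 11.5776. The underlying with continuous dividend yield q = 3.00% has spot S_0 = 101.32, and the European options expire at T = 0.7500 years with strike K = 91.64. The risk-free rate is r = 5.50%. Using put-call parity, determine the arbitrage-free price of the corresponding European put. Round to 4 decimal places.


Put-call parity: C - P = S_0 * exp(-qT) - K * exp(-rT).
S_0 * exp(-qT) = 101.3200 * 0.97775124 = 99.06575535
K * exp(-rT) = 91.6400 * 0.95958920 = 87.93675453
P = C - S*exp(-qT) + K*exp(-rT)
P = 11.5776 - 99.06575535 + 87.93675453 = 0.4486

Answer: Put price = 0.4486


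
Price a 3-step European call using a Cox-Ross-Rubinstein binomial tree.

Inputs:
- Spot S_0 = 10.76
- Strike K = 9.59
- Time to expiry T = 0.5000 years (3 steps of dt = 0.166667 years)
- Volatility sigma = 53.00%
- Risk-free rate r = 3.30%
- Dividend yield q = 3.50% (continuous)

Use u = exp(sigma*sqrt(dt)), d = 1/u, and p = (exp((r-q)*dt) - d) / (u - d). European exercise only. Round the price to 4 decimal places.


dt = T/N = 0.166667
u = exp(sigma*sqrt(dt)) = 1.241564; d = 1/u = 0.805436
p = (exp((r-q)*dt) - d) / (u - d) = 0.445353
Discount per step: exp(-r*dt) = 0.994515
Stock lattice S(k, i) with i counting down-moves:
  k=0: S(0,0) = 10.7600
  k=1: S(1,0) = 13.3592; S(1,1) = 8.6665
  k=2: S(2,0) = 16.5863; S(2,1) = 10.7600; S(2,2) = 6.9803
  k=3: S(3,0) = 20.5930; S(3,1) = 13.3592; S(3,2) = 8.6665; S(3,3) = 5.6222
Terminal payoffs V(N, i) = max(S_T - K, 0):
  V(3,0) = 11.002982; V(3,1) = 3.769225; V(3,2) = 0.000000; V(3,3) = 0.000000
Backward induction: V(k, i) = exp(-r*dt) * [p * V(k+1, i) + (1-p) * V(k+1, i+1)].
  V(2,0) = exp(-r*dt) * [p*11.002982 + (1-p)*3.769225] = 6.952456
  V(2,1) = exp(-r*dt) * [p*3.769225 + (1-p)*0.000000] = 1.669428
  V(2,2) = exp(-r*dt) * [p*0.000000 + (1-p)*0.000000] = 0.000000
  V(1,0) = exp(-r*dt) * [p*6.952456 + (1-p)*1.669428] = 4.000179
  V(1,1) = exp(-r*dt) * [p*1.669428 + (1-p)*0.000000] = 0.739407
  V(0,0) = exp(-r*dt) * [p*4.000179 + (1-p)*0.739407] = 2.179581

Answer: Price = V(0,0) = 2.1796


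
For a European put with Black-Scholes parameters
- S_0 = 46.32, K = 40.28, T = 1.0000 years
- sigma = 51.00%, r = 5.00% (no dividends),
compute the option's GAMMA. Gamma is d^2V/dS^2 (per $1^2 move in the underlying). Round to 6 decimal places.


Answer: Gamma = 0.013874

Derivation:
d1 = 0.6269975792; d2 = 0.1169975792
phi(d1) = 0.3277508656; exp(-qT) = 1.0000000000; exp(-rT) = 0.9512294245
Gamma = exp(-qT) * phi(d1) / (S * sigma * sqrt(T)) = 1.0000000000 * 0.3277508656 / (46.3200 * 0.5100 * 1.0000000000) = 0.013874


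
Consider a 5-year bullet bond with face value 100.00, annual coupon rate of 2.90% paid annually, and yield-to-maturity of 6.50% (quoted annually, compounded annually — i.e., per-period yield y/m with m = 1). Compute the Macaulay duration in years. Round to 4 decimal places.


Coupon per period c = face * coupon_rate / m = 2.900000
Periods per year m = 1; per-period yield y/m = 0.065000
Number of cashflows N = 5
Cashflows (t years, CF_t, discount factor 1/(1+y/m)^(m*t), PV):
  t = 1.0000: CF_t = 2.900000, DF = 0.938967, PV = 2.723005
  t = 2.0000: CF_t = 2.900000, DF = 0.881659, PV = 2.556812
  t = 3.0000: CF_t = 2.900000, DF = 0.827849, PV = 2.400762
  t = 4.0000: CF_t = 2.900000, DF = 0.777323, PV = 2.254237
  t = 5.0000: CF_t = 102.900000, DF = 0.729881, PV = 75.104738
Price P = sum_t PV_t = 85.039554
Macaulay numerator sum_t t * PV_t:
  t * PV_t at t = 1.0000: 2.723005
  t * PV_t at t = 2.0000: 5.113624
  t * PV_t at t = 3.0000: 7.202287
  t * PV_t at t = 4.0000: 9.016948
  t * PV_t at t = 5.0000: 375.523690
Macaulay duration D = (sum_t t * PV_t) / P = 399.579554 / 85.039554 = 4.698749

Answer: Macaulay duration = 4.6987 years


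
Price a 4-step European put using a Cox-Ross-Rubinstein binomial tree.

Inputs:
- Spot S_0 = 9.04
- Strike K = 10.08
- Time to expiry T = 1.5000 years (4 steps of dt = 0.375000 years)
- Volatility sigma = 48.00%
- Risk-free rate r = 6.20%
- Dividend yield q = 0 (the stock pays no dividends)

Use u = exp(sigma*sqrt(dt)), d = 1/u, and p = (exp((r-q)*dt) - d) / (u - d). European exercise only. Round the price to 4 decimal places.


Answer: Price = V(0,0) = 2.1964

Derivation:
dt = T/N = 0.375000
u = exp(sigma*sqrt(dt)) = 1.341702; d = 1/u = 0.745322
p = (exp((r-q)*dt) - d) / (u - d) = 0.466482
Discount per step: exp(-r*dt) = 0.977018
Stock lattice S(k, i) with i counting down-moves:
  k=0: S(0,0) = 9.0400
  k=1: S(1,0) = 12.1290; S(1,1) = 6.7377
  k=2: S(2,0) = 16.2735; S(2,1) = 9.0400; S(2,2) = 5.0218
  k=3: S(3,0) = 21.8342; S(3,1) = 12.1290; S(3,2) = 6.7377; S(3,3) = 3.7428
  k=4: S(4,0) = 29.2949; S(4,1) = 16.2735; S(4,2) = 9.0400; S(4,3) = 5.0218; S(4,4) = 2.7896
Terminal payoffs V(N, i) = max(K - S_T, 0):
  V(4,0) = 0.000000; V(4,1) = 0.000000; V(4,2) = 1.040000; V(4,3) = 5.058234; V(4,4) = 7.290384
Backward induction: V(k, i) = exp(-r*dt) * [p * V(k+1, i) + (1-p) * V(k+1, i+1)].
  V(3,0) = exp(-r*dt) * [p*0.000000 + (1-p)*0.000000] = 0.000000
  V(3,1) = exp(-r*dt) * [p*0.000000 + (1-p)*1.040000] = 0.542107
  V(3,2) = exp(-r*dt) * [p*1.040000 + (1-p)*5.058234] = 3.110631
  V(3,3) = exp(-r*dt) * [p*5.058234 + (1-p)*7.290384] = 6.105510
  V(2,0) = exp(-r*dt) * [p*0.000000 + (1-p)*0.542107] = 0.282577
  V(2,1) = exp(-r*dt) * [p*0.542107 + (1-p)*3.110631] = 1.868510
  V(2,2) = exp(-r*dt) * [p*3.110631 + (1-p)*6.105510] = 4.600245
  V(1,0) = exp(-r*dt) * [p*0.282577 + (1-p)*1.868510] = 1.102761
  V(1,1) = exp(-r*dt) * [p*1.868510 + (1-p)*4.600245] = 3.249504
  V(0,0) = exp(-r*dt) * [p*1.102761 + (1-p)*3.249504] = 2.196422


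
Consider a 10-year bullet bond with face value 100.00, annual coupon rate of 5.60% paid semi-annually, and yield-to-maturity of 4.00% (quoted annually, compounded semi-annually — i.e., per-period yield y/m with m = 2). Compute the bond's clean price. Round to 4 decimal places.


Answer: Price = 113.0811

Derivation:
Coupon per period c = face * coupon_rate / m = 2.800000
Periods per year m = 2; per-period yield y/m = 0.020000
Number of cashflows N = 20
Cashflows (t years, CF_t, discount factor 1/(1+y/m)^(m*t), PV):
  t = 0.5000: CF_t = 2.800000, DF = 0.980392, PV = 2.745098
  t = 1.0000: CF_t = 2.800000, DF = 0.961169, PV = 2.691273
  t = 1.5000: CF_t = 2.800000, DF = 0.942322, PV = 2.638503
  t = 2.0000: CF_t = 2.800000, DF = 0.923845, PV = 2.586767
  t = 2.5000: CF_t = 2.800000, DF = 0.905731, PV = 2.536046
  t = 3.0000: CF_t = 2.800000, DF = 0.887971, PV = 2.486320
  t = 3.5000: CF_t = 2.800000, DF = 0.870560, PV = 2.437569
  t = 4.0000: CF_t = 2.800000, DF = 0.853490, PV = 2.389773
  t = 4.5000: CF_t = 2.800000, DF = 0.836755, PV = 2.342915
  t = 5.0000: CF_t = 2.800000, DF = 0.820348, PV = 2.296975
  t = 5.5000: CF_t = 2.800000, DF = 0.804263, PV = 2.251937
  t = 6.0000: CF_t = 2.800000, DF = 0.788493, PV = 2.207781
  t = 6.5000: CF_t = 2.800000, DF = 0.773033, PV = 2.164491
  t = 7.0000: CF_t = 2.800000, DF = 0.757875, PV = 2.122050
  t = 7.5000: CF_t = 2.800000, DF = 0.743015, PV = 2.080441
  t = 8.0000: CF_t = 2.800000, DF = 0.728446, PV = 2.039648
  t = 8.5000: CF_t = 2.800000, DF = 0.714163, PV = 1.999655
  t = 9.0000: CF_t = 2.800000, DF = 0.700159, PV = 1.960446
  t = 9.5000: CF_t = 2.800000, DF = 0.686431, PV = 1.922006
  t = 10.0000: CF_t = 102.800000, DF = 0.672971, PV = 69.181453
Price P = sum_t PV_t = 113.081147


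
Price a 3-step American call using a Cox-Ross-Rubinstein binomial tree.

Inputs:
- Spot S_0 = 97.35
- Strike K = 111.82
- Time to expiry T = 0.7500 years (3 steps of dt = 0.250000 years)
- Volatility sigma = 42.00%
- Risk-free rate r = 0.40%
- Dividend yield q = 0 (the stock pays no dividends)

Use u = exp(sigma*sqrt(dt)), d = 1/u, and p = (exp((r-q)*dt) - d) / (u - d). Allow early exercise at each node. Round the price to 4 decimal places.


dt = T/N = 0.250000
u = exp(sigma*sqrt(dt)) = 1.233678; d = 1/u = 0.810584
p = (exp((r-q)*dt) - d) / (u - d) = 0.450057
Discount per step: exp(-r*dt) = 0.999000
Stock lattice S(k, i) with i counting down-moves:
  k=0: S(0,0) = 97.3500
  k=1: S(1,0) = 120.0986; S(1,1) = 78.9104
  k=2: S(2,0) = 148.1630; S(2,1) = 97.3500; S(2,2) = 63.9635
  k=3: S(3,0) = 182.7854; S(3,1) = 120.0986; S(3,2) = 78.9104; S(3,3) = 51.8478
Terminal payoffs V(N, i) = max(S_T - K, 0):
  V(3,0) = 70.965390; V(3,1) = 8.278559; V(3,2) = 0.000000; V(3,3) = 0.000000
Backward induction: V(k, i) = exp(-r*dt) * [p * V(k+1, i) + (1-p) * V(k+1, i+1)]; then take max(V_cont, immediate exercise) for American.
  V(2,0) = exp(-r*dt) * [p*70.965390 + (1-p)*8.278559] = 36.454722; exercise = 36.342957; V(2,0) = max -> 36.454722
  V(2,1) = exp(-r*dt) * [p*8.278559 + (1-p)*0.000000] = 3.722098; exercise = 0.000000; V(2,1) = max -> 3.722098
  V(2,2) = exp(-r*dt) * [p*0.000000 + (1-p)*0.000000] = 0.000000; exercise = 0.000000; V(2,2) = max -> 0.000000
  V(1,0) = exp(-r*dt) * [p*36.454722 + (1-p)*3.722098] = 18.435194; exercise = 8.278559; V(1,0) = max -> 18.435194
  V(1,1) = exp(-r*dt) * [p*3.722098 + (1-p)*0.000000] = 1.673481; exercise = 0.000000; V(1,1) = max -> 1.673481
  V(0,0) = exp(-r*dt) * [p*18.435194 + (1-p)*1.673481] = 9.207992; exercise = 0.000000; V(0,0) = max -> 9.207992

Answer: Price = V(0,0) = 9.2080


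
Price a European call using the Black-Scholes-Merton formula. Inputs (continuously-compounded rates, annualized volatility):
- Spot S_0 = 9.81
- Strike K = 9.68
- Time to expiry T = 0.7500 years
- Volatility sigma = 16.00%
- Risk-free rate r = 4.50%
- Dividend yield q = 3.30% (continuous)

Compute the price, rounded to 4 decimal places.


d1 = (ln(S/K) + (r - q + 0.5*sigma^2) * T) / (sigma * sqrt(T)) = 0.23050978
d2 = d1 - sigma * sqrt(T) = 0.09194572
exp(-rT) = 0.96681318; exp(-qT) = 0.97555377
C = S_0 * exp(-qT) * N(d1) - K * exp(-rT) * N(d2)
N(d1) = 0.59115217; N(d2) = 0.53662942
C = 9.8100 * 0.97555377 * 0.59115217 - 9.6800 * 0.96681318 * 0.53662942 = 0.6353

Answer: Price = 0.6353


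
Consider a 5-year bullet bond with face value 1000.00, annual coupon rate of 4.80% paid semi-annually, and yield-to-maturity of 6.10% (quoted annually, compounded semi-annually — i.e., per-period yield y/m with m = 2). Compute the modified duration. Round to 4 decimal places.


Coupon per period c = face * coupon_rate / m = 24.000000
Periods per year m = 2; per-period yield y/m = 0.030500
Number of cashflows N = 10
Cashflows (t years, CF_t, discount factor 1/(1+y/m)^(m*t), PV):
  t = 0.5000: CF_t = 24.000000, DF = 0.970403, PV = 23.289665
  t = 1.0000: CF_t = 24.000000, DF = 0.941681, PV = 22.600354
  t = 1.5000: CF_t = 24.000000, DF = 0.913810, PV = 21.931445
  t = 2.0000: CF_t = 24.000000, DF = 0.886764, PV = 21.282334
  t = 2.5000: CF_t = 24.000000, DF = 0.860518, PV = 20.652435
  t = 3.0000: CF_t = 24.000000, DF = 0.835049, PV = 20.041179
  t = 3.5000: CF_t = 24.000000, DF = 0.810334, PV = 19.448014
  t = 4.0000: CF_t = 24.000000, DF = 0.786350, PV = 18.872406
  t = 4.5000: CF_t = 24.000000, DF = 0.763076, PV = 18.313834
  t = 5.0000: CF_t = 1024.000000, DF = 0.740491, PV = 758.263228
Price P = sum_t PV_t = 944.694896
First compute Macaulay numerator sum_t t * PV_t:
  t * PV_t at t = 0.5000: 11.644833
  t * PV_t at t = 1.0000: 22.600354
  t * PV_t at t = 1.5000: 32.897168
  t * PV_t at t = 2.0000: 42.564668
  t * PV_t at t = 2.5000: 51.631087
  t * PV_t at t = 3.0000: 60.123537
  t * PV_t at t = 3.5000: 68.068051
  t * PV_t at t = 4.0000: 75.489624
  t * PV_t at t = 4.5000: 82.412254
  t * PV_t at t = 5.0000: 3791.316141
Macaulay duration D = 4238.747717 / 944.694896 = 4.486896
Modified duration = D / (1 + y/m) = 4.486896 / (1 + 0.030500) = 4.354096

Answer: Modified duration = 4.3541


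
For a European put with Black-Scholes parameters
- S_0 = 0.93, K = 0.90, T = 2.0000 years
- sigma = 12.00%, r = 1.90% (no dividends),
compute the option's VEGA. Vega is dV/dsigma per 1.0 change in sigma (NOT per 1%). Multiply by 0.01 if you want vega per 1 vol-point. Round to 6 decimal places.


d1 = 0.5019858451; d2 = 0.3322802176
phi(d1) = 0.3517152332; exp(-qT) = 1.0000000000; exp(-rT) = 0.9627129409
Vega = S * exp(-qT) * phi(d1) * sqrt(T) = 0.9300 * 1.0000000000 * 0.3517152332 * 1.4142135624 = 0.462582

Answer: Vega = 0.462582


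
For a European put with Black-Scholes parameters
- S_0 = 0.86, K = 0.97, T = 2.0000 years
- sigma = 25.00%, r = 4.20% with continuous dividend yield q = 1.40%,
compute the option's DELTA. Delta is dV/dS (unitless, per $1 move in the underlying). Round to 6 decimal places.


Answer: Delta = -0.488239

Derivation:
d1 = -0.0052712894; d2 = -0.3588246800
phi(d1) = 0.3989367378; exp(-qT) = 0.9723883668; exp(-rT) = 0.9194312561
N(-d1) = 0.5021029305
Delta = -exp(-qT) * N(-d1) = -0.9723883668 * 0.5021029305 = -0.488239


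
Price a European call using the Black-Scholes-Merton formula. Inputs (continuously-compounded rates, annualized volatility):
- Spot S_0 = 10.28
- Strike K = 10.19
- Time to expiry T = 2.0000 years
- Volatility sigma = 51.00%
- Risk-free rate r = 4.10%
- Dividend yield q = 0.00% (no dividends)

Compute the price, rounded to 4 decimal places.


d1 = (ln(S/K) + (r - q + 0.5*sigma^2) * T) / (sigma * sqrt(T)) = 0.48650806
d2 = d1 - sigma * sqrt(T) = -0.23474085
exp(-rT) = 0.92127196; exp(-qT) = 1.00000000
C = S_0 * exp(-qT) * N(d1) - K * exp(-rT) * N(d2)
N(d1) = 0.68669650; N(d2) = 0.40720494
C = 10.2800 * 1.00000000 * 0.68669650 - 10.1900 * 0.92127196 * 0.40720494 = 3.2365

Answer: Price = 3.2365


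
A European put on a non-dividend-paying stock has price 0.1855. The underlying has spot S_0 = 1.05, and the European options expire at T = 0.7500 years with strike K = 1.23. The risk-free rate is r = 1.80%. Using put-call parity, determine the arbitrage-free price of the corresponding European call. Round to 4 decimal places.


Answer: Call price = 0.0220

Derivation:
Put-call parity: C - P = S_0 * exp(-qT) - K * exp(-rT).
S_0 * exp(-qT) = 1.0500 * 1.00000000 = 1.05000000
K * exp(-rT) = 1.2300 * 0.98659072 = 1.21350658
C = P + S*exp(-qT) - K*exp(-rT)
C = 0.1855 + 1.05000000 - 1.21350658 = 0.0220


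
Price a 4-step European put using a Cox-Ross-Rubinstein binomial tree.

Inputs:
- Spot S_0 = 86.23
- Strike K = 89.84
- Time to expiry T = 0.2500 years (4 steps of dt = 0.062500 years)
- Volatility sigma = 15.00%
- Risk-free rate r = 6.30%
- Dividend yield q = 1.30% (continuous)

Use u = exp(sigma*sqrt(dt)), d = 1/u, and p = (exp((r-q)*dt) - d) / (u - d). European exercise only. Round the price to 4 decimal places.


dt = T/N = 0.062500
u = exp(sigma*sqrt(dt)) = 1.038212; d = 1/u = 0.963194
p = (exp((r-q)*dt) - d) / (u - d) = 0.532348
Discount per step: exp(-r*dt) = 0.996070
Stock lattice S(k, i) with i counting down-moves:
  k=0: S(0,0) = 86.2300
  k=1: S(1,0) = 89.5250; S(1,1) = 83.0563
  k=2: S(2,0) = 92.9460; S(2,1) = 86.2300; S(2,2) = 79.9993
  k=3: S(3,0) = 96.4976; S(3,1) = 89.5250; S(3,2) = 83.0563; S(3,3) = 77.0549
  k=4: S(4,0) = 100.1850; S(4,1) = 92.9460; S(4,2) = 86.2300; S(4,3) = 79.9993; S(4,4) = 74.2188
Terminal payoffs V(N, i) = max(K - S_T, 0):
  V(4,0) = 0.000000; V(4,1) = 0.000000; V(4,2) = 3.610000; V(4,3) = 9.840679; V(4,4) = 15.621151
Backward induction: V(k, i) = exp(-r*dt) * [p * V(k+1, i) + (1-p) * V(k+1, i+1)].
  V(3,0) = exp(-r*dt) * [p*0.000000 + (1-p)*0.000000] = 0.000000
  V(3,1) = exp(-r*dt) * [p*0.000000 + (1-p)*3.610000] = 1.681589
  V(3,2) = exp(-r*dt) * [p*3.610000 + (1-p)*9.840679] = 6.498152
  V(3,3) = exp(-r*dt) * [p*9.840679 + (1-p)*15.621151] = 12.494633
  V(2,0) = exp(-r*dt) * [p*0.000000 + (1-p)*1.681589] = 0.783308
  V(2,1) = exp(-r*dt) * [p*1.681589 + (1-p)*6.498152] = 3.918603
  V(2,2) = exp(-r*dt) * [p*6.498152 + (1-p)*12.494633] = 9.265861
  V(1,0) = exp(-r*dt) * [p*0.783308 + (1-p)*3.918603] = 2.240694
  V(1,1) = exp(-r*dt) * [p*3.918603 + (1-p)*9.265861] = 6.394032
  V(0,0) = exp(-r*dt) * [p*2.240694 + (1-p)*6.394032] = 4.166572

Answer: Price = V(0,0) = 4.1666
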